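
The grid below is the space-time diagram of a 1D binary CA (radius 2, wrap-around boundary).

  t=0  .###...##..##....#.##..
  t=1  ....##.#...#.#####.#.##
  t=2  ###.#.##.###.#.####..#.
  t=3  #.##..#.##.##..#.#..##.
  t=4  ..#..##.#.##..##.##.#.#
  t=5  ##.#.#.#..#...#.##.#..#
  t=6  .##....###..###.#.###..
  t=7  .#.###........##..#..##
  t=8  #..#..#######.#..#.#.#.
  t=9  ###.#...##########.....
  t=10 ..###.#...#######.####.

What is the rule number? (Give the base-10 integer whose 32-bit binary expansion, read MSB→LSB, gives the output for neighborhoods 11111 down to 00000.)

3990291047

  #####|#  b31=1 t=1,i=15
  ####.|#  b30=1 t=1,i=16
  ###.#|#  b29=1 t=1,i=17
  ###..|.  b28=0 t=0,i=3
  ##.##|#  b27=1 t=2,i=8
  ##.#.|#  b26=1 t=1,i=6
  ##..#|.  b25=0 t=0,i=9
  ##...|#  b24=1 t=0,i=4
  #.###|#  b23=1 t=1,i=13
  #.##.|#  b22=1 t=0,i=19
  #.#.#|.  b21=0 t=1,i=19
  #.#..|#  b20=1 t=1,i=7
  #..##|.  b19=0 t=0,i=10
  #..#.|#  b18=1 t=2,i=20
  #...#|#  b17=1 t=0,i=5
  #....|#  b16=1 t=0,i=14
  .####|.  b15=0 t=1,i=14
  .###.|.  b14=0 t=0,i=2
  .##.#|.  b13=0 t=1,i=5
  .##..|.  b12=0 t=0,i=8
  .#.##|.  b11=0 t=0,i=18
  .#.#.|.  b10=0 t=3,i=16
  .#..#|#  b9=1 t=3,i=18
  .#...|.  b8=0 t=1,i=8
  ..###|.  b7=0 t=0,i=1
  ..##.|#  b6=1 t=0,i=7
  ..#.#|#  b5=1 t=0,i=17
  ..#..|.  b4=0 t=4,i=2
  ...##|.  b3=0 t=0,i=0
  ...#.|#  b2=1 t=0,i=16
  ....#|#  b1=1 t=0,i=15
  .....|#  b0=1 t=7,i=8
  bits 11101101110101110000001001100111 = 3990291047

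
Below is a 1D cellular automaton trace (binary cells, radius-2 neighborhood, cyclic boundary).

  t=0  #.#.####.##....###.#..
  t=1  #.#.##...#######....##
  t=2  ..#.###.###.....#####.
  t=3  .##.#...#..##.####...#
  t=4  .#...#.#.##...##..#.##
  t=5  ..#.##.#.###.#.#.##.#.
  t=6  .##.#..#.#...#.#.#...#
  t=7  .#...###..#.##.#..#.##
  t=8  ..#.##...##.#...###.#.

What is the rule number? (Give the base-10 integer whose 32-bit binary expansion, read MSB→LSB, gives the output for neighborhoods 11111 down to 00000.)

  ##### -> .   bit 31 = 0  t=1,i=11
  ####. -> .   bit 30 = 0  t=0,i=6
  ###.# -> .   bit 29 = 0  t=0,i=7
  ###.. -> .   bit 28 = 0  t=1,i=15
  ##.## -> .   bit 27 = 0  t=0,i=8
  ##.#. -> .   bit 26 = 0  t=0,i=18
  ##..# -> .   bit 25 = 0  t=4,i=16
  ##... -> #   bit 24 = 1  t=0,i=11
  #.### -> #   bit 23 = 1  t=0,i=4
  #.##. -> #   bit 22 = 1  t=0,i=9
  #.#.# -> #   bit 21 = 1  t=0,i=2
  #.#.. -> .   bit 20 = 0  t=0,i=19
  #..## -> #   bit 19 = 1  t=3,i=10
  #..#. -> #   bit 18 = 1  t=0,i=21
  #...# -> .   bit 17 = 0  t=1,i=7
  #.... -> #   bit 16 = 1  t=0,i=12
  .#### -> #   bit 15 = 1  t=0,i=5
  .###. -> .   bit 14 = 0  t=0,i=16
  .##.# -> .   bit 13 = 0  t=3,i=2
  .##.. -> #   bit 12 = 1  t=0,i=10
  .#.## -> .   bit 11 = 0  t=0,i=3
  .#.#. -> .   bit 10 = 0  t=0,i=1
  .#..# -> #   bit 9 = 1  t=0,i=20
  .#... -> #   bit 8 = 1  t=3,i=5
  ..### -> #   bit 7 = 1  t=0,i=15
  ..##. -> .   bit 6 = 0  t=3,i=11
  ..#.# -> #   bit 5 = 1  t=0,i=0
  ..#.. -> .   bit 4 = 0  t=3,i=8
  ...## -> #   bit 3 = 1  t=0,i=14
  ...#. -> #   bit 2 = 1  t=2,i=1
  ....# -> #   bit 1 = 1  t=0,i=13
  ..... -> .   bit 0 = 0  t=2,i=13
  bits 00000001111011011001001110101110 = 32347054

32347054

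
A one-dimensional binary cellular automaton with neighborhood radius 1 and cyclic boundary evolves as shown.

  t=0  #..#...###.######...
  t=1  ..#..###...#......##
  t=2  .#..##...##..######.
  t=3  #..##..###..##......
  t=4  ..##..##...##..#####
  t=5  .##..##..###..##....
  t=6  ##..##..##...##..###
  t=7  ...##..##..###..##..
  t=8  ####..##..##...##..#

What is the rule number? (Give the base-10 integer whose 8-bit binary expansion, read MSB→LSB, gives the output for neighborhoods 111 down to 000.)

  ### -> .   bit 7 = 0  t=0,i=8
  ##. -> .   bit 6 = 0  t=0,i=9
  #.# -> .   bit 5 = 0  t=0,i=10
  #.. -> .   bit 4 = 0  t=0,i=1
  .## -> #   bit 3 = 1  t=0,i=7
  .#. -> .   bit 2 = 0  t=0,i=0
  ..# -> #   bit 1 = 1  t=0,i=2
  ... -> #   bit 0 = 1  t=0,i=5
  bits 00001011 = 11

11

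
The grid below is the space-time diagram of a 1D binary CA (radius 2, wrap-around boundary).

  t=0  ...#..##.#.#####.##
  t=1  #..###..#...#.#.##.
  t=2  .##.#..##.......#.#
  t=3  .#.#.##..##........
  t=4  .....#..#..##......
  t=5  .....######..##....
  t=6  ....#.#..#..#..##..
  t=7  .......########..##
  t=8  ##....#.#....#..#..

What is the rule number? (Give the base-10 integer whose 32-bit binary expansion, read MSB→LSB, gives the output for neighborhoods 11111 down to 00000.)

  ##### -> .   bit 31 = 0  t=0,i=13
  ####. -> #   bit 30 = 1  t=0,i=14
  ###.# -> .   bit 29 = 0  t=0,i=15
  ###.. -> .   bit 28 = 0  t=1,i=5
  ##.## -> #   bit 27 = 1  t=0,i=16
  ##.#. -> #   bit 26 = 1  t=0,i=8
  ##..# -> .   bit 25 = 0  t=1,i=6
  ##... -> #   bit 24 = 1  t=0,i=0
  #.### -> .   bit 23 = 0  t=0,i=11
  #.##. -> #   bit 22 = 1  t=0,i=17
  #.#.# -> .   bit 21 = 0  t=0,i=9
  #.#.. -> .   bit 20 = 0  t=1,i=0
  #..## -> #   bit 19 = 1  t=0,i=5
  #..#. -> #   bit 18 = 1  t=1,i=7
  #...# -> .   bit 17 = 0  t=0,i=1
  #.... -> #   bit 16 = 1  t=2,i=10
  .#### -> #   bit 15 = 1  t=0,i=12
  .###. -> #   bit 14 = 1  t=1,i=4
  .##.# -> .   bit 13 = 0  t=0,i=7
  .##.. -> .   bit 12 = 0  t=0,i=18
  .#.## -> .   bit 11 = 0  t=0,i=10
  .#.#. -> .   bit 10 = 0  t=1,i=13
  .#..# -> #   bit 9 = 1  t=0,i=4
  .#... -> .   bit 8 = 0  t=1,i=9
  ..### -> .   bit 7 = 0  t=1,i=3
  ..##. -> .   bit 6 = 0  t=0,i=6
  ..#.# -> .   bit 5 = 0  t=1,i=12
  ..#.. -> #   bit 4 = 1  t=0,i=3
  ...## -> #   bit 3 = 1  t=5,i=4
  ...#. -> .   bit 2 = 0  t=0,i=2
  ....# -> .   bit 1 = 0  t=2,i=14
  ..... -> .   bit 0 = 0  t=2,i=11
  bits 01001101010011011100001000011000 = 1296941592

1296941592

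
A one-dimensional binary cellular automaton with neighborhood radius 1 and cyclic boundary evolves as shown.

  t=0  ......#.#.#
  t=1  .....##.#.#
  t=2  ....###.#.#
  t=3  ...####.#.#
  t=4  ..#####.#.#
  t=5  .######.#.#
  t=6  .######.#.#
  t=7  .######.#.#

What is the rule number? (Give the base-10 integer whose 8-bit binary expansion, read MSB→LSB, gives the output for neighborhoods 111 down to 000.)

  ### -> #   bit 7 = 1  t=2,i=5
  ##. -> #   bit 6 = 1  t=1,i=6
  #.# -> .   bit 5 = 0  t=0,i=7
  #.. -> .   bit 4 = 0  t=0,i=0
  .## -> #   bit 3 = 1  t=1,i=5
  .#. -> #   bit 2 = 1  t=0,i=6
  ..# -> #   bit 1 = 1  t=0,i=5
  ... -> .   bit 0 = 0  t=0,i=1
  bits 11001110 = 206

206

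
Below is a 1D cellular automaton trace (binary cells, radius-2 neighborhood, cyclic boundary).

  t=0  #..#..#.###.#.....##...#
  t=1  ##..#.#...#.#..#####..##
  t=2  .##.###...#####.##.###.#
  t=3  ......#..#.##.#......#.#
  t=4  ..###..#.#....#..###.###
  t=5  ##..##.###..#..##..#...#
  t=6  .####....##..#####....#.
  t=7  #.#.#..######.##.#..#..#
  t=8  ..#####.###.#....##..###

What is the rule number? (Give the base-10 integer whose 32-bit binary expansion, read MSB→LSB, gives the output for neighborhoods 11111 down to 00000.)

2990052971

  nb #####: next=#  (t=1,i=17, bit31=1)
  nb ####.: next=.  (t=1,i=0, bit30=0)
  nb ###.#: next=#  (t=0,i=10, bit29=1)
  nb ###..: next=#  (t=1,i=1, bit28=1)
  nb ##.##: next=.  (t=2,i=3, bit27=0)
  nb ##.#.: next=.  (t=0,i=11, bit26=0)
  nb ##..#: next=#  (t=0,i=1, bit25=1)
  nb ##...: next=.  (t=0,i=20, bit24=0)
  nb #.###: next=.  (t=0,i=8, bit23=0)
  nb #.##.: next=.  (t=2,i=1, bit22=0)
  nb #.#.#: next=#  (t=2,i=23, bit21=1)
  nb #.#..: next=#  (t=0,i=12, bit20=1)
  nb #..##: next=#  (t=1,i=14, bit19=1)
  nb #..#.: next=.  (t=0,i=2, bit18=0)
  nb #...#: next=.  (t=0,i=21, bit17=0)
  nb #....: next=.  (t=0,i=14, bit16=0)
  nb .####: next=#  (t=1,i=16, bit15=1)
  nb .###.: next=.  (t=0,i=9, bit14=0)
  nb .##.#: next=.  (t=2,i=2, bit13=0)
  nb .##..: next=#  (t=0,i=0, bit12=1)
  nb .#.##: next=.  (t=0,i=7, bit11=0)
  nb .#.#.: next=#  (t=1,i=5, bit10=1)
  nb .#..#: next=#  (t=0,i=4, bit9=1)
  nb .#...: next=.  (t=0,i=13, bit8=0)
  nb ..###: next=.  (t=1,i=15, bit7=0)
  nb ..##.: next=#  (t=0,i=18, bit6=1)
  nb ..#.#: next=#  (t=0,i=6, bit5=1)
  nb ..#..: next=.  (t=0,i=3, bit4=0)
  nb ...##: next=#  (t=0,i=17, bit3=1)
  nb ...#.: next=.  (t=1,i=9, bit2=0)
  nb ....#: next=#  (t=0,i=16, bit1=1)
  nb .....: next=#  (t=0,i=15, bit0=1)
  bits 10110010001110001001011001101011 = 2990052971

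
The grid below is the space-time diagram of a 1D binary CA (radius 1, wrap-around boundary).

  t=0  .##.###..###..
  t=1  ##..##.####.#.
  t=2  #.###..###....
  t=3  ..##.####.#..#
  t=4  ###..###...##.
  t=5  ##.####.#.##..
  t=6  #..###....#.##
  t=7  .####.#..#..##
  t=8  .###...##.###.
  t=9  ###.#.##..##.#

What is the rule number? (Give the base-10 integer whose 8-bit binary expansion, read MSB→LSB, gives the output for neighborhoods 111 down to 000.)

154

  ### -> #   bit 7 = 1  t=0,i=5
  ##. -> .   bit 6 = 0  t=0,i=2
  #.# -> .   bit 5 = 0  t=0,i=3
  #.. -> #   bit 4 = 1  t=0,i=7
  .## -> #   bit 3 = 1  t=0,i=1
  .#. -> .   bit 2 = 0  t=1,i=12
  ..# -> #   bit 1 = 1  t=0,i=0
  ... -> .   bit 0 = 0  t=0,i=13
  bits 10011010 = 154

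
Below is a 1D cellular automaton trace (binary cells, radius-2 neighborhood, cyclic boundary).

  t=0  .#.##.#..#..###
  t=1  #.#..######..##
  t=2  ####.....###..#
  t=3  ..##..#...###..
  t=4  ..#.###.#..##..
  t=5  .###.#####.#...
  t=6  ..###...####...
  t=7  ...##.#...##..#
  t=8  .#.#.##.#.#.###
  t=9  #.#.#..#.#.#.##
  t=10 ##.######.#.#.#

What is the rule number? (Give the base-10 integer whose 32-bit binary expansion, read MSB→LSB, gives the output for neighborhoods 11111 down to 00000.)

  ##### -> .   bit 31 = 0  t=1,i=7
  ####. -> #   bit 30 = 1  t=1,i=9
  ###.# -> #   bit 29 = 1  t=0,i=14
  ###.. -> #   bit 28 = 1  t=1,i=10
  ##.## -> #   bit 27 = 1  t=5,i=4
  ##.#. -> #   bit 26 = 1  t=0,i=0
  ##..# -> #   bit 25 = 1  t=1,i=11
  ##... -> .   bit 24 = 0  t=2,i=4
  #.### -> .   bit 23 = 0  t=4,i=4
  #.##. -> .   bit 22 = 0  t=0,i=3
  #.#.# -> .   bit 21 = 0  t=0,i=1
  #.#.. -> #   bit 20 = 1  t=0,i=6
  #..## -> .   bit 19 = 0  t=0,i=11
  #..#. -> #   bit 18 = 1  t=0,i=8
  #...# -> #   bit 17 = 1  t=3,i=8
  #.... -> .   bit 16 = 0  t=2,i=5
  .#### -> .   bit 15 = 0  t=1,i=6
  .###. -> #   bit 14 = 1  t=0,i=13
  .##.# -> .   bit 13 = 0  t=0,i=4
  .##.. -> .   bit 12 = 0  t=3,i=3
  .#.## -> #   bit 11 = 1  t=0,i=2
  .#.#. -> #   bit 10 = 1  t=8,i=2
  .#..# -> #   bit 9 = 1  t=0,i=7
  .#... -> .   bit 8 = 0  t=3,i=7
  ..### -> .   bit 7 = 0  t=0,i=12
  ..##. -> #   bit 6 = 1  t=3,i=2
  ..#.# -> #   bit 5 = 1  t=4,i=2
  ..#.. -> #   bit 4 = 1  t=0,i=9
  ...## -> .   bit 3 = 0  t=2,i=8
  ...#. -> #   bit 2 = 1  t=4,i=1
  ....# -> .   bit 1 = 0  t=2,i=7
  ..... -> #   bit 0 = 1  t=2,i=6
  bits 01111110000101100100111001110101 = 2115391093

2115391093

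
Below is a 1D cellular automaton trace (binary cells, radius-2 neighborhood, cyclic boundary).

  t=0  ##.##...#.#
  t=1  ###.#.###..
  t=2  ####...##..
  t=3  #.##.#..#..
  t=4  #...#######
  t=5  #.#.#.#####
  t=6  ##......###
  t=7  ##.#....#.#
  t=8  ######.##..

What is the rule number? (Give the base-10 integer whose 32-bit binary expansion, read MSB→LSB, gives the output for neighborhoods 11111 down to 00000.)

  #####|#  b31=1 t=4,i=6
  ####.|#  b30=1 t=2,i=2
  ###.#|#  b29=1 t=0,i=1
  ###..|#  b28=1 t=1,i=8
  ##.##|#  b27=1 t=0,i=2
  ##.#.|#  b26=1 t=1,i=3
  ##..#|.  b25=0 t=1,i=9
  ##...|.  b24=0 t=0,i=5
  #.###|.  b23=0 t=0,i=10
  #.##.|.  b22=0 t=0,i=3
  #.#.#|.  b21=0 t=1,i=4
  #.#..|#  b20=1 t=3,i=5
  #..##|.  b19=0 t=1,i=10
  #..#.|#  b18=1 t=3,i=7
  #...#|#  b17=1 t=0,i=6
  #....|#  b16=1 t=6,i=3
  .####|.  b15=0 t=2,i=1
  .###.|#  b14=1 t=0,i=0
  .##.#|.  b13=0 t=3,i=3
  .##..|#  b12=1 t=0,i=4
  .#.##|.  b11=0 t=0,i=9
  .#.#.|.  b10=0 t=5,i=3
  .#..#|#  b9=1 t=3,i=6
  .#...|#  b8=1 t=7,i=4
  ..###|#  b7=1 t=1,i=0
  ..##.|.  b6=0 t=2,i=7
  ..#.#|#  b5=1 t=0,i=8
  ..#..|#  b4=1 t=3,i=8
  ...##|.  b3=0 t=2,i=6
  ...#.|#  b2=1 t=0,i=7
  ....#|.  b1=0 t=6,i=6
  .....|.  b0=0 t=6,i=4
  bits 11111100000101110101001110110100 = 4229387188

4229387188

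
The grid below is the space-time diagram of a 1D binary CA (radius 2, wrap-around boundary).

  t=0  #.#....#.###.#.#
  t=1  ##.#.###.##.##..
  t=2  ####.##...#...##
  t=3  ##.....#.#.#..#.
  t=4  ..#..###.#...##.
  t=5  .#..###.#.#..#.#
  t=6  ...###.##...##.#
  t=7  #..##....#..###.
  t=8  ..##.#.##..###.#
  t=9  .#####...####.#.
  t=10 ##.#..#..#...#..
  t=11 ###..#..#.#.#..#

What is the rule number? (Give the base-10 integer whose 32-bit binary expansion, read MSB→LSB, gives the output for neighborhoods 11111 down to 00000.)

  nb #####: next=#  (t=2,i=0, bit31=1)
  nb ####.: next=.  (t=2,i=2, bit30=0)
  nb ###.#: next=.  (t=0,i=11, bit29=0)
  nb ###..: next=.  (t=9,i=5, bit28=0)
  nb ##.##: next=.  (t=1,i=8, bit27=0)
  nb ##.#.: next=#  (t=0,i=1, bit26=1)
  nb ##..#: next=#  (t=1,i=14, bit25=1)
  nb ##...: next=#  (t=2,i=7, bit24=1)
  nb #.###: next=#  (t=0,i=9, bit23=1)
  nb #.##.: next=.  (t=0,i=15, bit22=0)
  nb #.#.#: next=#  (t=0,i=13, bit21=1)
  nb #.#..: next=.  (t=0,i=2, bit20=0)
  nb #..##: next=#  (t=1,i=15, bit19=1)
  nb #..#.: next=#  (t=3,i=13, bit18=1)
  nb #...#: next=.  (t=2,i=8, bit17=0)
  nb #....: next=.  (t=0,i=4, bit16=0)
  nb .####: next=.  (t=2,i=15, bit15=0)
  nb .###.: next=#  (t=0,i=10, bit14=1)
  nb .##.#: next=#  (t=0,i=0, bit13=1)
  nb .##..: next=.  (t=1,i=13, bit12=0)
  nb .#.##: next=.  (t=0,i=8, bit11=0)
  nb .#.#.: next=.  (t=3,i=8, bit10=0)
  nb .#..#: next=.  (t=3,i=12, bit9=0)
  nb .#...: next=#  (t=0,i=3, bit8=1)
  nb ..###: next=#  (t=2,i=14, bit7=1)
  nb ..##.: next=#  (t=1,i=0, bit6=1)
  nb ..#.#: next=#  (t=0,i=7, bit5=1)
  nb ..#..: next=.  (t=2,i=10, bit4=0)
  nb ...##: next=.  (t=2,i=13, bit3=0)
  nb ...#.: next=#  (t=0,i=6, bit2=1)
  nb ....#: next=#  (t=0,i=5, bit1=1)
  nb .....: next=.  (t=3,i=4, bit0=0)
  bits 10000111101011000110000111100110 = 2276221414

2276221414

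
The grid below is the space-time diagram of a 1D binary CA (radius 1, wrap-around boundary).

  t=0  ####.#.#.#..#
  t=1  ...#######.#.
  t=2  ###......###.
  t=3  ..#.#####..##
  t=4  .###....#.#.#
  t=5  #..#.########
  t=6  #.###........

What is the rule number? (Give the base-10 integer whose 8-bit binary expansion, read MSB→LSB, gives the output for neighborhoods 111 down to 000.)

  ###|.  b7=0 t=0,i=0
  ##.|#  b6=1 t=0,i=3
  #.#|#  b5=1 t=0,i=4
  #..|.  b4=0 t=0,i=10
  .##|.  b3=0 t=0,i=12
  .#.|#  b2=1 t=0,i=5
  ..#|#  b1=1 t=0,i=11
  ...|#  b0=1 t=1,i=0
  bits 01100111 = 103

103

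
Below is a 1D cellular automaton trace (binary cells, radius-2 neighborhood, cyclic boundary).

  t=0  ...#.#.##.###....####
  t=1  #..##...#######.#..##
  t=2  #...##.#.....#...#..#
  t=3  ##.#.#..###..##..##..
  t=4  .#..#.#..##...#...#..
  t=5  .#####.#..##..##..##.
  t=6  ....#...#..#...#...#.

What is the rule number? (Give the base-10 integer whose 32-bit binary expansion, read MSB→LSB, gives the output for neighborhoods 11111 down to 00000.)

  [31] ##### => .  t=1,i=10
  [30] ####. => #  t=0,i=19
  [29] ###.# => .  t=1,i=14
  [28] ###.. => #  t=0,i=12
  [27] ##.## => #  t=0,i=9
  [26] ##.#. => .  t=1,i=15
  [25] ##..# => .  t=1,i=1
  [24] ##... => #  t=0,i=0
  [23] #.### => #  t=0,i=10
  [22] #.##. => .  t=0,i=7
  [21] #.#.# => .  t=0,i=5
  [20] #.#.. => .  t=1,i=16
  [19] #..## => .  t=1,i=2
  [18] #..#. => #  t=4,i=3
  [17] #...# => .  t=0,i=1
  [16] #.... => #  t=0,i=14
  [15] .#### => .  t=0,i=18
  [14] .###. => #  t=0,i=11
  [13] .##.# => #  t=0,i=8
  [12] .##.. => #  t=1,i=4
  [11] .#.## => .  t=0,i=6
  [10] .#.#. => #  t=0,i=4
  [9] .#..# => #  t=1,i=17
  [8] .#... => #  t=2,i=8
  [7] ..### => .  t=0,i=17
  [6] ..##. => .  t=1,i=3
  [5] ..#.# => #  t=0,i=3
  [4] ..#.. => #  t=2,i=13
  [3] ...## => #  t=0,i=16
  [2] ...#. => .  t=0,i=2
  [1] ....# => .  t=0,i=15
  [0] ..... => #  t=2,i=10
  bits 01011001100001010111011100111001 = 1501919033

1501919033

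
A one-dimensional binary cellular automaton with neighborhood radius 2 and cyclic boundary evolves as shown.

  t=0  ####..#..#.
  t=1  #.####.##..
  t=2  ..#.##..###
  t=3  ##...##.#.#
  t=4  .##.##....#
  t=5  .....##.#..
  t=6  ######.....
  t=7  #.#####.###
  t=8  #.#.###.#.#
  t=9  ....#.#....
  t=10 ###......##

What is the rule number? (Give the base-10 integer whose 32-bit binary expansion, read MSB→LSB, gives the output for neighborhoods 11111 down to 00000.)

4085519051

  ##### -> #   bit 31 = 1  t=6,i=2
  ####. -> #   bit 30 = 1  t=0,i=2
  ###.# -> #   bit 29 = 1  t=1,i=5
  ###.. -> #   bit 28 = 1  t=0,i=3
  ##.## -> .   bit 27 = 0  t=1,i=6
  ##.#. -> .   bit 26 = 0  t=3,i=7
  ##..# -> #   bit 25 = 1  t=0,i=4
  ##... -> #   bit 24 = 1  t=3,i=2
  #.### -> #   bit 23 = 1  t=0,i=0
  #.##. -> .   bit 22 = 0  t=1,i=7
  #.#.# -> .   bit 21 = 0  t=3,i=8
  #.#.. -> .   bit 20 = 0  t=5,i=8
  #..## -> .   bit 19 = 0  t=2,i=7
  #..#. -> #   bit 18 = 1  t=0,i=5
  #...# -> .   bit 17 = 0  t=3,i=3
  #.... -> .   bit 16 = 0  t=4,i=7
  .#### -> .   bit 15 = 0  t=0,i=1
  .###. -> .   bit 14 = 0  t=2,i=9
  .##.# -> .   bit 13 = 0  t=3,i=6
  .##.. -> #   bit 12 = 1  t=1,i=8
  .#.## -> .   bit 11 = 0  t=0,i=10
  .#.#. -> .   bit 10 = 0  t=9,i=5
  .#..# -> #   bit 9 = 1  t=0,i=7
  .#... -> .   bit 8 = 0  t=5,i=9
  ..### -> #   bit 7 = 1  t=2,i=8
  ..##. -> #   bit 6 = 1  t=3,i=5
  ..#.# -> .   bit 5 = 0  t=0,i=9
  ..#.. -> .   bit 4 = 0  t=0,i=6
  ...## -> #   bit 3 = 1  t=3,i=4
  ...#. -> .   bit 2 = 0  t=4,i=9
  ....# -> #   bit 1 = 1  t=4,i=8
  ..... -> #   bit 0 = 1  t=5,i=0
  bits 11110011100001000001001011001011 = 4085519051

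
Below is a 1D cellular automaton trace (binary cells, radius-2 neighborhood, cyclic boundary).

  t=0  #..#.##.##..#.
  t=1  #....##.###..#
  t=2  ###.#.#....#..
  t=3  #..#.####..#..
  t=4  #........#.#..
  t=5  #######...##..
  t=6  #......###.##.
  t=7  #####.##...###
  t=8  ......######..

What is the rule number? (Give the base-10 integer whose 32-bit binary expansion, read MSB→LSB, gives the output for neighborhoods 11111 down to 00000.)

  [31] ##### => .  t=5,i=2
  [30] ####. => .  t=3,i=7
  [29] ###.# => .  t=2,i=2
  [28] ###.. => .  t=1,i=10
  [27] ##.## => .  t=0,i=7
  [26] ##.#. => #  t=2,i=3
  [25] ##..# => #  t=0,i=10
  [24] ##... => #  t=1,i=1
  [23] #.### => .  t=1,i=8
  [22] #.##. => #  t=0,i=5
  [21] #.#.# => .  t=2,i=4
  [20] #.#.. => #  t=0,i=0
  [19] #..## => .  t=1,i=12
  [18] #..#. => .  t=0,i=2
  [17] #...# => #  t=5,i=8
  [16] #.... => #  t=1,i=2
  [15] .#### => .  t=3,i=6
  [14] .###. => .  t=1,i=9
  [13] .##.# => #  t=0,i=6
  [12] .##.. => #  t=0,i=9
  [11] .#.## => .  t=0,i=4
  [10] .#.#. => #  t=0,i=13
  [9] .#..# => .  t=0,i=1
  [8] .#... => #  t=2,i=7
  [7] ..### => #  t=2,i=0
  [6] ..##. => .  t=1,i=5
  [5] ..#.# => .  t=0,i=3
  [4] ..#.. => #  t=2,i=11
  [3] ...## => #  t=1,i=4
  [2] ...#. => .  t=2,i=10
  [1] ....# => .  t=1,i=3
  [0] ..... => #  t=4,i=3
  bits 00000111010100110011010110011001 = 122893721

122893721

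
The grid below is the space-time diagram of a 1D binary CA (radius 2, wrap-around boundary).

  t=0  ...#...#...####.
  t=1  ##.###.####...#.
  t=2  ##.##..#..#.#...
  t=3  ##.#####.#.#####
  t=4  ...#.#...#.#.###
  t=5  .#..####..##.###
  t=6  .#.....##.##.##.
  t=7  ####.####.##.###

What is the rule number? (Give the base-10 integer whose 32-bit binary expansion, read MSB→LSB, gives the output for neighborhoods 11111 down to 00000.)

  ##### -> #   bit 31 = 1  t=3,i=5
  ####. -> .   bit 30 = 0  t=0,i=13
  ###.# -> .   bit 29 = 0  t=1,i=5
  ###.. -> #   bit 28 = 1  t=0,i=14
  ##.## -> .   bit 27 = 0  t=1,i=2
  ##.#. -> .   bit 26 = 0  t=3,i=8
  ##..# -> #   bit 25 = 1  t=2,i=5
  ##... -> .   bit 24 = 0  t=0,i=15
  #.### -> #   bit 23 = 1  t=1,i=3
  #.##. -> #   bit 22 = 1  t=1,i=0
  #.#.# -> #   bit 21 = 1  t=3,i=9
  #.#.. -> #   bit 20 = 1  t=2,i=12
  #..## -> .   bit 19 = 0  t=5,i=3
  #..#. -> #   bit 18 = 1  t=2,i=6
  #...# -> #   bit 17 = 1  t=0,i=5
  #.... -> #   bit 16 = 1  t=0,i=0
  .#### -> .   bit 15 = 0  t=0,i=12
  .###. -> #   bit 14 = 1  t=1,i=4
  .##.# -> #   bit 13 = 1  t=1,i=1
  .##.. -> #   bit 12 = 1  t=2,i=4
  .#.## -> .   bit 11 = 0  t=1,i=15
  .#.#. -> #   bit 10 = 1  t=2,i=11
  .#..# -> .   bit 9 = 0  t=2,i=8
  .#... -> #   bit 8 = 1  t=0,i=4
  ..### -> .   bit 7 = 0  t=0,i=11
  ..##. -> #   bit 6 = 1  t=2,i=0
  ..#.# -> .   bit 5 = 0  t=1,i=14
  ..#.. -> #   bit 4 = 1  t=0,i=3
  ...## -> #   bit 3 = 1  t=0,i=10
  ...#. -> .   bit 2 = 0  t=0,i=2
  ....# -> #   bit 1 = 1  t=0,i=1
  ..... -> .   bit 0 = 0  t=6,i=4
  bits 10010010111101110111010101011010 = 2465690970

2465690970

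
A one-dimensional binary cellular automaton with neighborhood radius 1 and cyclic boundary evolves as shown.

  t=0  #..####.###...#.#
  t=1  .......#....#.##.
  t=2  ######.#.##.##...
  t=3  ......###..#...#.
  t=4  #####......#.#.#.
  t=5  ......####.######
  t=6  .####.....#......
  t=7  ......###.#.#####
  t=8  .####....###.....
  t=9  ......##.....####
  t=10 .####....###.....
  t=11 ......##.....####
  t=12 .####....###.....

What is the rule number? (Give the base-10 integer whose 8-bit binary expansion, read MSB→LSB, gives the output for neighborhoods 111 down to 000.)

37

  ###|.  b7=0 t=0,i=4
  ##.|.  b6=0 t=0,i=0
  #.#|#  b5=1 t=0,i=7
  #..|.  b4=0 t=0,i=1
  .##|.  b3=0 t=0,i=3
  .#.|#  b2=1 t=0,i=14
  ..#|.  b1=0 t=0,i=2
  ...|#  b0=1 t=0,i=12
  bits 00100101 = 37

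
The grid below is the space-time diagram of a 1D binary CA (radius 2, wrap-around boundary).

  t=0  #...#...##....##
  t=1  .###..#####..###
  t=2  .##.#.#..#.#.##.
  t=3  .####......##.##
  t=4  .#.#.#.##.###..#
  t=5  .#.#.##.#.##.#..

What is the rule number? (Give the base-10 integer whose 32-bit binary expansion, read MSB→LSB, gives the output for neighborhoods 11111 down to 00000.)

1201830093

  ##### -> .   bit 31 = 0  t=1,i=8
  ####. -> #   bit 30 = 1  t=1,i=9
  ###.# -> .   bit 29 = 0  t=1,i=15
  ###.. -> .   bit 28 = 0  t=0,i=0
  ##.## -> .   bit 27 = 0  t=1,i=0
  ##.#. -> #   bit 26 = 1  t=2,i=3
  ##..# -> #   bit 25 = 1  t=1,i=4
  ##... -> #   bit 24 = 1  t=0,i=1
  #.### -> #   bit 23 = 1  t=1,i=1
  #.##. -> .   bit 22 = 0  t=2,i=13
  #.#.# -> #   bit 21 = 1  t=2,i=4
  #.#.. -> .   bit 20 = 0  t=2,i=6
  #..## -> .   bit 19 = 0  t=1,i=5
  #..#. -> .   bit 18 = 0  t=2,i=8
  #...# -> #   bit 17 = 1  t=0,i=2
  #.... -> .   bit 16 = 0  t=0,i=11
  .#### -> .   bit 15 = 0  t=1,i=7
  .###. -> #   bit 14 = 1  t=0,i=15
  .##.# -> #   bit 13 = 1  t=2,i=2
  .##.. -> #   bit 12 = 1  t=0,i=9
  .#.## -> #   bit 11 = 1  t=2,i=12
  .#.#. -> .   bit 10 = 0  t=2,i=5
  .#..# -> .   bit 9 = 0  t=2,i=7
  .#... -> .   bit 8 = 0  t=0,i=5
  ..### -> #   bit 7 = 1  t=0,i=14
  ..##. -> #   bit 6 = 1  t=0,i=8
  ..#.# -> .   bit 5 = 0  t=2,i=9
  ..#.. -> .   bit 4 = 0  t=0,i=4
  ...## -> #   bit 3 = 1  t=0,i=7
  ...#. -> #   bit 2 = 1  t=0,i=3
  ....# -> .   bit 1 = 0  t=0,i=12
  ..... -> #   bit 0 = 1  t=3,i=7
  bits 01000111101000100111100011001101 = 1201830093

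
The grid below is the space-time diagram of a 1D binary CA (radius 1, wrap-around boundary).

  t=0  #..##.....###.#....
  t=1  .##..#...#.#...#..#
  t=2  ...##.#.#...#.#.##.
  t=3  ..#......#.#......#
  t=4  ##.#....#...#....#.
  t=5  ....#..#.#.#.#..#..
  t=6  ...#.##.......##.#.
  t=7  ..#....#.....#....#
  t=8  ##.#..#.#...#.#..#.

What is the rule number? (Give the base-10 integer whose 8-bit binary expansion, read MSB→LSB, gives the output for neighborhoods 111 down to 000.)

  [7] ### => #  t=0,i=11
  [6] ##. => .  t=0,i=4
  [5] #.# => .  t=0,i=13
  [4] #.. => #  t=0,i=1
  [3] .## => .  t=0,i=3
  [2] .#. => .  t=0,i=0
  [1] ..# => #  t=0,i=2
  [0] ... => .  t=0,i=6
  bits 10010010 = 146

146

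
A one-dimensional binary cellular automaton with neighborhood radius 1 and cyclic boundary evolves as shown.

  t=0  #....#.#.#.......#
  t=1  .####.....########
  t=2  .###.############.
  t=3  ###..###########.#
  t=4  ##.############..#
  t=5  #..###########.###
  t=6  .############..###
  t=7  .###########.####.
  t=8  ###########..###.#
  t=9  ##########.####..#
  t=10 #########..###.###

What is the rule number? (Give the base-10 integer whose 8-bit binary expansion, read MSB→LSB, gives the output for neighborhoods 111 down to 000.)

  nb ###: next=#  (t=1,i=2, bit7=1)
  nb ##.: next=.  (t=0,i=0, bit6=0)
  nb #.#: next=.  (t=0,i=6, bit5=0)
  nb #..: next=#  (t=0,i=1, bit4=1)
  nb .##: next=#  (t=0,i=17, bit3=1)
  nb .#.: next=.  (t=0,i=5, bit2=0)
  nb ..#: next=#  (t=0,i=4, bit1=1)
  nb ...: next=#  (t=0,i=2, bit0=1)
  bits 10011011 = 155

155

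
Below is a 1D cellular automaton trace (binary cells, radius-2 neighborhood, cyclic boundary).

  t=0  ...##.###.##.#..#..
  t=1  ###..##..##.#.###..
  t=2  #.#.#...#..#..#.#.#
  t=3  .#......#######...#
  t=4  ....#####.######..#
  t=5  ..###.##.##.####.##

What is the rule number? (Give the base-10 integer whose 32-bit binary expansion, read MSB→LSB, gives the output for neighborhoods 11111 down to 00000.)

3721134779

  [31] ##### => #  t=3,i=10
  [30] ####. => #  t=3,i=13
  [29] ###.# => .  t=0,i=8
  [28] ###.. => #  t=1,i=2
  [27] ##.## => #  t=0,i=5
  [26] ##.#. => #  t=0,i=12
  [25] ##..# => .  t=1,i=3
  [24] ##... => #  t=3,i=15
  [23] #.### => #  t=0,i=6
  [22] #.##. => #  t=0,i=10
  [21] #.#.# => .  t=1,i=12
  [20] #.#.. => .  t=0,i=13
  [19] #..## => #  t=1,i=4
  [18] #..#. => #  t=0,i=15
  [17] #...# => .  t=2,i=6
  [16] #.... => .  t=0,i=18
  [15] .#### => .  t=3,i=9
  [14] .###. => .  t=0,i=7
  [13] .##.# => .  t=0,i=4
  [12] .##.. => .  t=1,i=6
  [11] .#.## => .  t=1,i=13
  [10] .#.#. => .  t=2,i=3
  [9] .#..# => #  t=0,i=14
  [8] .#... => .  t=0,i=17
  [7] ..### => #  t=1,i=0
  [6] ..##. => .  t=0,i=3
  [5] ..#.# => #  t=2,i=14
  [4] ..#.. => #  t=0,i=16
  [3] ...## => #  t=0,i=2
  [2] ...#. => .  t=2,i=7
  [1] ....# => #  t=0,i=1
  [0] ..... => #  t=0,i=0
  bits 11011101110011000000001010111011 = 3721134779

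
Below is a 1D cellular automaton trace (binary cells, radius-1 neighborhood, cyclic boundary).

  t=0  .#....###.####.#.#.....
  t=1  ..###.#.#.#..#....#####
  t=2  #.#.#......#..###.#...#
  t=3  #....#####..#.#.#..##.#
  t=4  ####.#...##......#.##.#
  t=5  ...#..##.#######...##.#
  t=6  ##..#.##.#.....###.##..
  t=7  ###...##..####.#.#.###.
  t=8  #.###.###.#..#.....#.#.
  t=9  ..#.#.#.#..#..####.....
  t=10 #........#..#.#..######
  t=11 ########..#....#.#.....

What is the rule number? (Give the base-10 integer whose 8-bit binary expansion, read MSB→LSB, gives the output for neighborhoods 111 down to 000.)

  nb ###: next=.  (t=0,i=7, bit7=0)
  nb ##.: next=#  (t=0,i=8, bit6=1)
  nb #.#: next=.  (t=0,i=9, bit5=0)
  nb #..: next=#  (t=0,i=2, bit4=1)
  nb .##: next=#  (t=0,i=6, bit3=1)
  nb .#.: next=.  (t=0,i=1, bit2=0)
  nb ..#: next=.  (t=0,i=0, bit1=0)
  nb ...: next=#  (t=0,i=3, bit0=1)
  bits 01011001 = 89

89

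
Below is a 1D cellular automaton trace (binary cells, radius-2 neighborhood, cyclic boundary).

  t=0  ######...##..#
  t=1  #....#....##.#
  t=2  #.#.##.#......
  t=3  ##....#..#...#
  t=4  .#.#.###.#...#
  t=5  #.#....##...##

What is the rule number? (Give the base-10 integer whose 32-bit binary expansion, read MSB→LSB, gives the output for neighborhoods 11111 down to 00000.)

  [31] ##### => .  t=0,i=1
  [30] ####. => .  t=0,i=4
  [29] ###.# => #  t=4,i=7
  [28] ###.. => #  t=0,i=5
  [27] ##.## => .  t=1,i=12
  [26] ##.#. => #  t=2,i=6
  [25] ##..# => #  t=0,i=11
  [24] ##... => .  t=0,i=6
  [23] #.### => .  t=4,i=5
  [22] #.##. => .  t=1,i=13
  [21] #.#.# => .  t=2,i=2
  [20] #.#.. => .  t=2,i=7
  [19] #..## => .  t=0,i=12
  [18] #..#. => .  t=3,i=8
  [17] #...# => .  t=0,i=7
  [16] #.... => #  t=1,i=2
  [15] .#### => #  t=0,i=0
  [14] .###. => .  t=3,i=0
  [13] .##.# => .  t=1,i=11
  [12] .##.. => #  t=0,i=10
  [11] .#.## => .  t=2,i=3
  [10] .#.#. => #  t=2,i=1
  [9] .#..# => #  t=3,i=7
  [8] .#... => .  t=1,i=6
  [7] ..### => #  t=0,i=13
  [6] ..##. => .  t=0,i=9
  [5] ..#.# => #  t=2,i=0
  [4] ..#.. => #  t=1,i=5
  [3] ...## => .  t=0,i=8
  [2] ...#. => #  t=1,i=4
  [1] ....# => .  t=1,i=3
  [0] ..... => .  t=2,i=10
  bits 00110110000000011001011010110100 = 906073780

906073780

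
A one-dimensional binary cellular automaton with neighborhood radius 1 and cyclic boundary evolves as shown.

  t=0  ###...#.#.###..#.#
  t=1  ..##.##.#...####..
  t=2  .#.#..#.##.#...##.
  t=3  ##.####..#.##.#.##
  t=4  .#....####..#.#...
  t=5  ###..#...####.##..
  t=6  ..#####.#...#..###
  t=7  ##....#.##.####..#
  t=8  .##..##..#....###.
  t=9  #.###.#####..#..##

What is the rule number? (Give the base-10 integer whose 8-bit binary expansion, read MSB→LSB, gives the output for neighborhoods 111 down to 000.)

86

  ###|.  b7=0 t=0,i=0
  ##.|#  b6=1 t=0,i=2
  #.#|.  b5=0 t=0,i=7
  #..|#  b4=1 t=0,i=3
  .##|.  b3=0 t=0,i=10
  .#.|#  b2=1 t=0,i=6
  ..#|#  b1=1 t=0,i=5
  ...|.  b0=0 t=0,i=4
  bits 01010110 = 86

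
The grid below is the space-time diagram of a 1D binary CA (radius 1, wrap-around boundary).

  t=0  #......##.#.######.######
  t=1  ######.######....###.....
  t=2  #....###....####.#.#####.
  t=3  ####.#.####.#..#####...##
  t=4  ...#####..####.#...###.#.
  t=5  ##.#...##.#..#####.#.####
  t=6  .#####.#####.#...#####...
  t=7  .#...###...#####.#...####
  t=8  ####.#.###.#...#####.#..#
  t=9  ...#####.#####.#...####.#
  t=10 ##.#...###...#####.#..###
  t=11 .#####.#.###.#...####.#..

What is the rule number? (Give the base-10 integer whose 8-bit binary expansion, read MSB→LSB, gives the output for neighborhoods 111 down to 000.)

  [7] ### => .  t=0,i=13
  [6] ##. => #  t=0,i=0
  [5] #.# => #  t=0,i=9
  [4] #.. => #  t=0,i=1
  [3] .## => #  t=0,i=7
  [2] .#. => #  t=0,i=10
  [1] ..# => .  t=0,i=6
  [0] ... => #  t=0,i=2
  bits 01111101 = 125

125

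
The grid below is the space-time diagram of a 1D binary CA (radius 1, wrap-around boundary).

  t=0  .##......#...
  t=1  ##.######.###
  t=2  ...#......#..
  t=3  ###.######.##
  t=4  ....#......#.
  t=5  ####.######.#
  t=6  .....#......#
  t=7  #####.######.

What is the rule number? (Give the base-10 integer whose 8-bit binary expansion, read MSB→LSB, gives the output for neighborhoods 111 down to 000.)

27

  [7] ### => .  t=1,i=0
  [6] ##. => .  t=0,i=2
  [5] #.# => .  t=1,i=2
  [4] #.. => #  t=0,i=3
  [3] .## => #  t=0,i=1
  [2] .#. => .  t=0,i=9
  [1] ..# => #  t=0,i=0
  [0] ... => #  t=0,i=4
  bits 00011011 = 27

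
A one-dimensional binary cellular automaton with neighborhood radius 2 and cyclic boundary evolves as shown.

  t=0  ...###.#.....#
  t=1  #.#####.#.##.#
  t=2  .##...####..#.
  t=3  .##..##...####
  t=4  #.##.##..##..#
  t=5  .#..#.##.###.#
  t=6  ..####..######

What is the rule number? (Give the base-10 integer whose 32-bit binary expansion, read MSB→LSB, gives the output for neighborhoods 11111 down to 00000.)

  #####|.  b31=0 t=1,i=4
  ####.|.  b30=0 t=1,i=5
  ###.#|#  b29=1 t=0,i=5
  ###..|.  b28=0 t=2,i=9
  ##.##|#  b27=1 t=1,i=1
  ##.#.|#  b26=1 t=0,i=6
  ##..#|#  b25=1 t=2,i=10
  ##...|.  b24=0 t=2,i=3
  #.###|#  b23=1 t=1,i=2
  #.##.|.  b22=0 t=1,i=10
  #.#.#|#  b21=1 t=1,i=8
  #.#..|.  b20=0 t=0,i=7
  #..##|.  b19=0 t=2,i=0
  #..#.|#  b18=1 t=2,i=11
  #...#|.  b17=0 t=0,i=1
  #....|.  b16=0 t=0,i=9
  .####|.  b15=0 t=1,i=3
  .###.|#  b14=1 t=0,i=4
  .##.#|.  b13=0 t=1,i=0
  .##..|#  b12=1 t=2,i=2
  .#.##|#  b11=1 t=1,i=9
  .#.#.|.  b10=0 t=5,i=0
  .#..#|#  b9=1 t=2,i=13
  .#...|#  b8=1 t=0,i=0
  ..###|#  b7=1 t=0,i=3
  ..##.|#  b6=1 t=2,i=1
  ..#.#|#  b5=1 t=5,i=4
  ..#..|#  b4=1 t=0,i=13
  ...##|#  b3=1 t=0,i=2
  ...#.|.  b2=0 t=0,i=12
  ....#|#  b1=1 t=0,i=11
  .....|#  b0=1 t=0,i=10
  bits 00101110101001000101101111111011 = 782523387

782523387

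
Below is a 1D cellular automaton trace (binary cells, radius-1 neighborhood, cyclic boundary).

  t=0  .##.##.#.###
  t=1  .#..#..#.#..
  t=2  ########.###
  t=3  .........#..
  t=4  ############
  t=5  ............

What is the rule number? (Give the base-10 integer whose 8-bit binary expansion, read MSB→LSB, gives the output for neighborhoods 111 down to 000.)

31

  ###|.  b7=0 t=0,i=10
  ##.|.  b6=0 t=0,i=2
  #.#|.  b5=0 t=0,i=0
  #..|#  b4=1 t=1,i=2
  .##|#  b3=1 t=0,i=1
  .#.|#  b2=1 t=0,i=7
  ..#|#  b1=1 t=1,i=0
  ...|#  b0=1 t=1,i=11
  bits 00011111 = 31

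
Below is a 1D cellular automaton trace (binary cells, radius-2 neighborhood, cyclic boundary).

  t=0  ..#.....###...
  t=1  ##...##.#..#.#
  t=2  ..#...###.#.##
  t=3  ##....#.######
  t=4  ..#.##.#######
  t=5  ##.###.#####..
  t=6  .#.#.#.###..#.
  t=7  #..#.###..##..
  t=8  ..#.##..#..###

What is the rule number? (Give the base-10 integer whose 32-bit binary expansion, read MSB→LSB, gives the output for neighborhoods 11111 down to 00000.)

  [31] ##### => #  t=3,i=10
  [30] ####. => .  t=3,i=0
  [29] ###.# => #  t=2,i=8
  [28] ###.. => .  t=0,i=10
  [27] ##.## => .  t=4,i=6
  [26] ##.#. => #  t=1,i=7
  [25] ##..# => #  t=2,i=0
  [24] ##... => #  t=0,i=11
  [23] #.### => #  t=1,i=13
  [22] #.##. => #  t=2,i=12
  [21] #.#.# => #  t=2,i=10
  [20] #.#.. => #  t=1,i=8
  [19] #..## => .  t=5,i=13
  [18] #..#. => #  t=1,i=10
  [17] #...# => .  t=1,i=3
  [16] #.... => .  t=0,i=4
  [15] .#### => #  t=3,i=9
  [14] .###. => .  t=0,i=9
  [13] .##.# => #  t=1,i=6
  [12] .##.. => #  t=2,i=13
  [11] .#.## => #  t=1,i=12
  [10] .#.#. => .  t=6,i=2
  [9] .#..# => .  t=1,i=9
  [8] .#... => .  t=0,i=3
  [7] ..### => #  t=0,i=8
  [6] ..##. => .  t=1,i=5
  [5] ..#.# => .  t=1,i=11
  [4] ..#.. => .  t=0,i=2
  [3] ...## => .  t=0,i=7
  [2] ...#. => #  t=0,i=1
  [1] ....# => #  t=0,i=0
  [0] ..... => #  t=0,i=5
  bits 10100111111101001011100010000111 = 2817833095

2817833095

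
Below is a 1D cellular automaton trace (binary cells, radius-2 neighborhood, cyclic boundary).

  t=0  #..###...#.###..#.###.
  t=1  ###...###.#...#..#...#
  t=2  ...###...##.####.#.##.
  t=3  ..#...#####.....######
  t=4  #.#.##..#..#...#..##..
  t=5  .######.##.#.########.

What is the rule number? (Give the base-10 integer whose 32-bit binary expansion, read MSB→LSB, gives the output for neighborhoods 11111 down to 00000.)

2272935516

  #####|#  b31=1 t=3,i=8
  ####.|.  b30=0 t=1,i=1
  ###.#|.  b29=0 t=0,i=20
  ###..|.  b28=0 t=0,i=5
  ##.##|.  b27=0 t=2,i=11
  ##.#.|#  b26=1 t=0,i=21
  ##..#|#  b25=1 t=0,i=14
  ##...|#  b24=1 t=0,i=6
  #.###|.  b23=0 t=0,i=11
  #.##.|#  b22=1 t=2,i=19
  #.#.#|#  b21=1 t=2,i=17
  #.#..|#  b20=1 t=0,i=0
  #..##|#  b19=1 t=0,i=2
  #..#.|.  b18=0 t=0,i=15
  #...#|#  b17=1 t=0,i=7
  #....|.  b16=0 t=2,i=0
  .####|.  b15=0 t=1,i=0
  .###.|.  b14=0 t=0,i=4
  .##.#|#  b13=1 t=2,i=10
  .##..|#  b12=1 t=2,i=20
  .#.##|#  b11=1 t=0,i=10
  .#.#.|#  b10=1 t=4,i=1
  .#..#|#  b9=1 t=0,i=1
  .#...|.  b8=0 t=1,i=11
  ..###|.  b7=0 t=0,i=3
  ..##.|#  b6=1 t=2,i=9
  ..#.#|.  b5=0 t=0,i=9
  ..#..|#  b4=1 t=1,i=14
  ...##|#  b3=1 t=1,i=5
  ...#.|#  b2=1 t=0,i=8
  ....#|.  b1=0 t=2,i=1
  .....|.  b0=0 t=3,i=13
  bits 10000111011110100011111001011100 = 2272935516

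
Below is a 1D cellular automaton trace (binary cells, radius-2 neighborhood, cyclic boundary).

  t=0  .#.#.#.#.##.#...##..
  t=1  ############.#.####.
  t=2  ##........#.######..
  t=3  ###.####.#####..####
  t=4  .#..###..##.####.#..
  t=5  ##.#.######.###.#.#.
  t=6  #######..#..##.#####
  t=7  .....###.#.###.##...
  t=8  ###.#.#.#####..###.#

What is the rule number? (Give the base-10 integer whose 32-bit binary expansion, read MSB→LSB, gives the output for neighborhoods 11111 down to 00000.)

  [31] ##### => .  t=1,i=2
  [30] ####. => #  t=1,i=10
  [29] ###.# => .  t=1,i=11
  [28] ###.. => #  t=2,i=17
  [27] ##.## => .  t=1,i=19
  [26] ##.#. => #  t=0,i=11
  [25] ##..# => #  t=2,i=18
  [24] ##... => #  t=0,i=18
  [23] #.### => #  t=1,i=0
  [22] #.##. => #  t=0,i=9
  [21] #.#.# => #  t=0,i=3
  [20] #.#.. => .  t=0,i=12
  [19] #..## => #  t=2,i=19
  [18] #..#. => .  t=6,i=8
  [17] #...# => .  t=0,i=14
  [16] #.... => .  t=2,i=3
  [15] .#### => #  t=1,i=1
  [14] .###. => #  t=4,i=5
  [13] .##.# => #  t=0,i=10
  [12] .##.. => #  t=0,i=17
  [11] .#.## => #  t=0,i=8
  [10] .#.#. => #  t=0,i=2
  [9] .#..# => .  t=4,i=2
  [8] .#... => #  t=0,i=13
  [7] ..### => .  t=3,i=16
  [6] ..##. => #  t=0,i=16
  [5] ..#.# => #  t=0,i=1
  [4] ..#.. => #  t=4,i=1
  [3] ...## => #  t=0,i=15
  [2] ...#. => #  t=0,i=0
  [1] ....# => .  t=2,i=8
  [0] ..... => #  t=2,i=4
  bits 01010111111010001111110101111101 = 1474887037

1474887037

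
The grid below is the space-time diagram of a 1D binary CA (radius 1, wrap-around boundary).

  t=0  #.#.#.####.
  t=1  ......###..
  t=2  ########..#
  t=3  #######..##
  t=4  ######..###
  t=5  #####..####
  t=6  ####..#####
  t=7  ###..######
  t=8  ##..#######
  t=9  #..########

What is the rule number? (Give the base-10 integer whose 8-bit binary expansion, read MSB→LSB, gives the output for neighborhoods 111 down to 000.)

139

  [7] ### => #  t=0,i=7
  [6] ##. => .  t=0,i=9
  [5] #.# => .  t=0,i=1
  [4] #.. => .  t=1,i=9
  [3] .## => #  t=0,i=6
  [2] .#. => .  t=0,i=0
  [1] ..# => #  t=1,i=5
  [0] ... => #  t=1,i=0
  bits 10001011 = 139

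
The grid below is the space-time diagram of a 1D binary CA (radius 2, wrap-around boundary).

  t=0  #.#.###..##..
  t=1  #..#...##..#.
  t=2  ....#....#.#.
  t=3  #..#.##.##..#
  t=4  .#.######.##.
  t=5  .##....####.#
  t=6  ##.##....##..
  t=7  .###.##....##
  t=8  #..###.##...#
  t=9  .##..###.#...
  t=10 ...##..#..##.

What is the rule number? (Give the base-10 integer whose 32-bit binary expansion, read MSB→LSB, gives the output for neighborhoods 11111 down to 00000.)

  ##### -> .   bit 31 = 0  t=4,i=5
  ####. -> #   bit 30 = 1  t=4,i=7
  ###.# -> #   bit 29 = 1  t=4,i=8
  ###.. -> .   bit 28 = 0  t=0,i=6
  ##.## -> #   bit 27 = 1  t=3,i=7
  ##.#. -> .   bit 26 = 0  t=5,i=11
  ##..# -> #   bit 25 = 1  t=0,i=7
  ##... -> #   bit 24 = 1  t=5,i=3
  #.### -> .   bit 23 = 0  t=0,i=4
  #.##. -> #   bit 22 = 1  t=3,i=5
  #.#.# -> .   bit 21 = 0  t=0,i=2
  #.#.. -> .   bit 20 = 0  t=1,i=0
  #..## -> #   bit 19 = 1  t=0,i=8
  #..#. -> .   bit 18 = 0  t=0,i=12
  #...# -> .   bit 17 = 0  t=1,i=5
  #.... -> #   bit 16 = 1  t=2,i=0
  .#### -> .   bit 15 = 0  t=4,i=4
  .###. -> .   bit 14 = 0  t=0,i=5
  .##.# -> #   bit 13 = 1  t=3,i=6
  .##.. -> .   bit 12 = 0  t=0,i=10
  .#.## -> #   bit 11 = 1  t=0,i=3
  .#.#. -> .   bit 10 = 0  t=0,i=1
  .#..# -> .   bit 9 = 0  t=1,i=1
  .#... -> #   bit 8 = 1  t=1,i=4
  ..### -> .   bit 7 = 0  t=5,i=7
  ..##. -> .   bit 6 = 0  t=0,i=9
  ..#.# -> #   bit 5 = 1  t=0,i=0
  ..#.. -> .   bit 4 = 0  t=1,i=3
  ...## -> .   bit 3 = 0  t=1,i=6
  ...#. -> #   bit 2 = 1  t=2,i=3
  ....# -> .   bit 1 = 0  t=2,i=2
  ..... -> .   bit 0 = 0  t=2,i=1
  bits 01101011010010010010100100100100 = 1799956772

1799956772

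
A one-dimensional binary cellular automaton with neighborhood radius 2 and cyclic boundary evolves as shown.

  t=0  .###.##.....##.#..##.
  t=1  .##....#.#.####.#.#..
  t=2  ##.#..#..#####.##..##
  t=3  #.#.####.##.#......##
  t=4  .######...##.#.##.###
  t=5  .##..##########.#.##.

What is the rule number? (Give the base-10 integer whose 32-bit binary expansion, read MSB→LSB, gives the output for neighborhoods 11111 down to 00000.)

1437002717

  [31] ##### => .  t=2,i=11
  [30] ####. => #  t=1,i=13
  [29] ###.# => .  t=0,i=3
  [28] ###.. => #  t=4,i=6
  [27] ##.## => .  t=0,i=4
  [26] ##.#. => #  t=0,i=14
  [25] ##..# => .  t=0,i=20
  [24] ##... => #  t=0,i=7
  [23] #.### => #  t=1,i=11
  [22] #.##. => .  t=0,i=5
  [21] #.#.# => #  t=1,i=9
  [20] #.#.. => .  t=0,i=15
  [19] #..## => .  t=0,i=0
  [18] #..#. => #  t=2,i=5
  [17] #...# => #  t=1,i=20
  [16] #.... => .  t=0,i=8
  [15] .#### => #  t=1,i=12
  [14] .###. => #  t=0,i=2
  [13] .##.# => #  t=0,i=13
  [12] .##.. => .  t=0,i=6
  [11] .#.## => #  t=1,i=10
  [10] .#.#. => .  t=1,i=8
  [9] .#..# => #  t=0,i=16
  [8] .#... => #  t=1,i=19
  [7] ..### => #  t=0,i=1
  [6] ..##. => #  t=0,i=12
  [5] ..#.# => .  t=1,i=7
  [4] ..#.. => #  t=2,i=6
  [3] ...## => #  t=0,i=11
  [2] ...#. => #  t=1,i=6
  [1] ....# => .  t=0,i=10
  [0] ..... => #  t=0,i=9
  bits 01010101101001101110101111011101 = 1437002717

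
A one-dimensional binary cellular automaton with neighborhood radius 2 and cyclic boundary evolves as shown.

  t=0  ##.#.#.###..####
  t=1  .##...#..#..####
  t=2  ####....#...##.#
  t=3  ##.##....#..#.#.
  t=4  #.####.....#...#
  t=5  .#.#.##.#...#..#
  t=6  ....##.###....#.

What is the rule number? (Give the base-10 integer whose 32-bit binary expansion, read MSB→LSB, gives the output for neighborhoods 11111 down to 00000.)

  ##### -> #   bit 31 = 1  t=0,i=14
  ####. -> .   bit 30 = 0  t=0,i=0
  ###.# -> #   bit 29 = 1  t=0,i=1
  ###.. -> #   bit 28 = 1  t=0,i=9
  ##.## -> #   bit 27 = 1  t=1,i=0
  ##.#. -> #   bit 26 = 1  t=0,i=2
  ##..# -> .   bit 25 = 0  t=0,i=10
  ##... -> #   bit 24 = 1  t=1,i=3
  #.### -> .   bit 23 = 0  t=0,i=7
  #.##. -> #   bit 22 = 1  t=1,i=1
  #.#.# -> .   bit 21 = 0  t=0,i=3
  #.#.. -> #   bit 20 = 1  t=5,i=8
  #..## -> .   bit 19 = 0  t=0,i=11
  #..#. -> #   bit 18 = 1  t=1,i=8
  #...# -> .   bit 17 = 0  t=1,i=4
  #.... -> .   bit 16 = 0  t=2,i=5
  .#### -> #   bit 15 = 1  t=0,i=13
  .###. -> .   bit 14 = 0  t=0,i=8
  .##.# -> .   bit 13 = 0  t=2,i=13
  .##.. -> #   bit 12 = 1  t=1,i=2
  .#.## -> #   bit 11 = 1  t=0,i=6
  .#.#. -> .   bit 10 = 0  t=0,i=4
  .#..# -> .   bit 9 = 0  t=1,i=7
  .#... -> #   bit 8 = 1  t=2,i=9
  ..### -> #   bit 7 = 1  t=0,i=12
  ..##. -> #   bit 6 = 1  t=2,i=12
  ..#.# -> .   bit 5 = 0  t=3,i=12
  ..#.. -> .   bit 4 = 0  t=1,i=6
  ...## -> .   bit 3 = 0  t=2,i=11
  ...#. -> .   bit 2 = 0  t=1,i=5
  ....# -> .   bit 1 = 0  t=2,i=6
  ..... -> #   bit 0 = 1  t=4,i=8
  bits 10111101010101001001100111000001 = 3176438209

3176438209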